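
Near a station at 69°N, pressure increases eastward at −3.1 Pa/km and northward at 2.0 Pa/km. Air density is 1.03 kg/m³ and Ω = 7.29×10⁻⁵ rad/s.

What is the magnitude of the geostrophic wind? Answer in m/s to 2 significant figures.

26 m/s

Coriolis parameter at 69°N:
f = 2Ω sin φ = 2 × 7.29×10⁻⁵ × sin 69° = 1.36×10⁻⁴ s⁻¹
Component geostrophic relations (x east, y north):
u_g = −(1/(fρ)) ∂P/∂y,  v_g = (1/(fρ)) ∂P/∂x
u_g = −(2.0×10⁻³)/(1.36×10⁻⁴ × 1.03) = −14.3 m/s;  v_g = (−3.1×10⁻³)/(1.36×10⁻⁴ × 1.03) = −22.1 m/s
|V_g| = √(u_g² + v_g²) = 26.3 m/s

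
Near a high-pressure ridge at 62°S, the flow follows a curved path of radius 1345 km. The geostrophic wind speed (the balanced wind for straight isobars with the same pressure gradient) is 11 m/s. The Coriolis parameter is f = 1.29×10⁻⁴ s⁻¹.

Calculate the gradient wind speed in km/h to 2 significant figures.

42 km/h

Around a high, pressure-gradient force acts outward with centrifugal, so Coriolis balances both:
fV = (1/ρ)|∂P/∂n| + V²/R  →  V² − fR·V + fR·V_g = 0
With fR = 1.29×10⁻⁴ × 1345×10³ m = 174 m/s:
V = [fR − √((fR)² − 4 fR V_g)]/2 = [174 − √(174² − 4×174×11)]/2 = 11.8 m/s
Supergeostrophic (V > V_g = 11 m/s), as expected around a high.
Converting: 11.8 m/s × 3.6 = 42 km/h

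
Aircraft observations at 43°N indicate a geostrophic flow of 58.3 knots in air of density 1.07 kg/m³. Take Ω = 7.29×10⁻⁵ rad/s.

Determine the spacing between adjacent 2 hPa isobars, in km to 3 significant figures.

Coriolis parameter at 43°N:
f = 2Ω sin φ = 2 × 7.29×10⁻⁵ × sin 43° = 9.94×10⁻⁵ s⁻¹
Wind speed in SI: 58.3 knots = 30.0 m/s
Geostrophic balance rearranged: |∂P/∂n| = f ρ V_g
|∂P/∂n| = 9.94×10⁻⁵ × 1.07 × 30.0 = 3.19×10⁻³ Pa/m
Isobar spacing: Δn = ΔP/|∂P/∂n| = 200 Pa / 3.19×10⁻³ Pa/m = 62676 m ≈ 62.7 km

62.7 km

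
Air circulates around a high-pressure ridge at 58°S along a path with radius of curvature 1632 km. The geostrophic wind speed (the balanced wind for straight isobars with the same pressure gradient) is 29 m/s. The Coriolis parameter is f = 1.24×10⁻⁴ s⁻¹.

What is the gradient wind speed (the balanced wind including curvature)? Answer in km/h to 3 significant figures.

126 km/h

Around a high, pressure-gradient force acts outward with centrifugal, so Coriolis balances both:
fV = (1/ρ)|∂P/∂n| + V²/R  →  V² − fR·V + fR·V_g = 0
With fR = 1.24×10⁻⁴ × 1632×10³ m = 202 m/s:
V = [fR − √((fR)² − 4 fR V_g)]/2 = [202 − √(202² − 4×202×29)]/2 = 35.1 m/s
Supergeostrophic (V > V_g = 29 m/s), as expected around a high.
Converting: 35.1 m/s × 3.6 = 126 km/h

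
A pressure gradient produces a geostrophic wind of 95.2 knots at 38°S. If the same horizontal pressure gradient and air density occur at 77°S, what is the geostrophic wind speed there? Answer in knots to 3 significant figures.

With the same pressure gradient and density, V_g ∝ 1/f ∝ 1/sin φ.
V₂ = V₁ · sin φ₁ / sin φ₂ = 95.2 × sin 38° / sin 77°
V₂ = 95.2 × 0.6157/0.9744 = 60.2 knots

60.2 knots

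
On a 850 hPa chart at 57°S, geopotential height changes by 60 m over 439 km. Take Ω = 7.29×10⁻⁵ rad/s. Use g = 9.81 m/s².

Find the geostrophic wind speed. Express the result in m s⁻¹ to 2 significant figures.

11 m s⁻¹

Coriolis parameter at 57°S:
f = 2Ω sin φ = 2 × 7.29×10⁻⁵ × sin 57° = 1.22×10⁻⁴ s⁻¹
Height gradient: |∂Z/∂n| = 60 m / 439000 m = 1.37×10⁻⁴
On a pressure surface, geostrophic balance gives V_g = (g/f)|∂Z/∂n|:
V_g = 9.81 × 1.37×10⁻⁴ / 1.22×10⁻⁴ = 11.0 m/s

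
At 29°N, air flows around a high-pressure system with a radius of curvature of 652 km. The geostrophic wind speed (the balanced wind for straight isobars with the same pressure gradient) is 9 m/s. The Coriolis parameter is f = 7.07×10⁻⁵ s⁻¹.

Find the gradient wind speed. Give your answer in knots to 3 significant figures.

Around a high, pressure-gradient force acts outward with centrifugal, so Coriolis balances both:
fV = (1/ρ)|∂P/∂n| + V²/R  →  V² − fR·V + fR·V_g = 0
With fR = 7.07×10⁻⁵ × 652×10³ m = 46.1 m/s:
V = [fR − √((fR)² − 4 fR V_g)]/2 = [46.1 − √(46.1² − 4×46.1×9)]/2 = 12.3 m/s
Supergeostrophic (V > V_g = 9 m/s), as expected around a high.
Converting: 12.3 m/s × 1.944 = 23.8 knots

23.8 knots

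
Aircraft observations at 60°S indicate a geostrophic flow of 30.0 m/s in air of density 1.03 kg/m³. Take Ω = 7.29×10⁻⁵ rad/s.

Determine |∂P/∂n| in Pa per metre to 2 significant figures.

Coriolis parameter at 60°S:
f = 2Ω sin φ = 2 × 7.29×10⁻⁵ × sin 60° = 1.26×10⁻⁴ s⁻¹
Geostrophic balance rearranged: |∂P/∂n| = f ρ V_g
|∂P/∂n| = 1.26×10⁻⁴ × 1.03 × 30.0 = 3.90×10⁻³ Pa/m

3.9×10⁻³ Pa/m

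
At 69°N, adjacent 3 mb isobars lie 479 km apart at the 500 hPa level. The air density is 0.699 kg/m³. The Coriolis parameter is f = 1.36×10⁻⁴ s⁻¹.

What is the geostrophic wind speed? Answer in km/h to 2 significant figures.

24 km/h

Pressure gradient: |∂P/∂n| = 300 Pa / 479000 m = 6.26×10⁻⁴ Pa/m
Geostrophic balance (pressure-gradient force = Coriolis force):
V_g = (1/(fρ)) |∂P/∂n| = 6.26×10⁻⁴ / (1.36×10⁻⁴ × 0.699) = 6.59 m/s
Converting: 6.59 m/s × 3.6 = 24 km/h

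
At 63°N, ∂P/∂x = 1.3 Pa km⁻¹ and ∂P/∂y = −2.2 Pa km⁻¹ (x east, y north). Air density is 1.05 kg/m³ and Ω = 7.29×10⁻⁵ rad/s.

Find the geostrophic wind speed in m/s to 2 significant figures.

19 m/s

Coriolis parameter at 63°N:
f = 2Ω sin φ = 2 × 7.29×10⁻⁵ × sin 63° = 1.30×10⁻⁴ s⁻¹
Component geostrophic relations (x east, y north):
u_g = −(1/(fρ)) ∂P/∂y,  v_g = (1/(fρ)) ∂P/∂x
u_g = −(−2.2×10⁻³)/(1.30×10⁻⁴ × 1.05) = 16.1 m/s;  v_g = (1.3×10⁻³)/(1.30×10⁻⁴ × 1.05) = 9.53 m/s
|V_g| = √(u_g² + v_g²) = 18.7 m/s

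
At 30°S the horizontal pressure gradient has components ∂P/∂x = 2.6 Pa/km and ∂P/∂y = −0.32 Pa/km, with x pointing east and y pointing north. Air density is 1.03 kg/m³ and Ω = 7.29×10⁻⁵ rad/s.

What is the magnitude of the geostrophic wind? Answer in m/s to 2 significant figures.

Coriolis parameter at 30°S:
f = 2Ω sin φ = 2 × 7.29×10⁻⁵ × sin 30° = 7.29×10⁻⁵ s⁻¹
In the Southern Hemisphere f is negative: f = −7.29×10⁻⁵ s⁻¹.
Component geostrophic relations (x east, y north):
u_g = −(1/(fρ)) ∂P/∂y,  v_g = (1/(fρ)) ∂P/∂x
u_g = −(−0.32×10⁻³)/(−7.29×10⁻⁵ × 1.03) = −4.26 m/s;  v_g = (2.6×10⁻³)/(−7.29×10⁻⁵ × 1.03) = −34.6 m/s
|V_g| = √(u_g² + v_g²) = 34.9 m/s

35 m/s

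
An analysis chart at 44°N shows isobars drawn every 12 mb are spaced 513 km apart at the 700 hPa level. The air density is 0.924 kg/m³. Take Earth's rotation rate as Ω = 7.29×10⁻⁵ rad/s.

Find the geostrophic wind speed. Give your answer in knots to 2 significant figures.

49 knots

Coriolis parameter at 44°N:
f = 2Ω sin φ = 2 × 7.29×10⁻⁵ × sin 44° = 1.01×10⁻⁴ s⁻¹
Pressure gradient: |∂P/∂n| = 1200 Pa / 513000 m = 2.34×10⁻³ Pa/m
Geostrophic balance (pressure-gradient force = Coriolis force):
V_g = (1/(fρ)) |∂P/∂n| = 2.34×10⁻³ / (1.01×10⁻⁴ × 0.924) = 25.0 m/s
Converting: 25.0 m/s × 1.944 = 49 knots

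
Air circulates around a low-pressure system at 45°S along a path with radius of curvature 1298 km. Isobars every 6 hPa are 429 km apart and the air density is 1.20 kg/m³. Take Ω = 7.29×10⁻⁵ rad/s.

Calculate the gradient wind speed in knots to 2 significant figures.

20 knots

Coriolis parameter at 45°S:
f = 2Ω sin φ = 2 × 7.29×10⁻⁵ × sin 45° = 1.03×10⁻⁴ s⁻¹
Pressure gradient: |∂P/∂n| = 600 Pa / 429000 m = 1.40×10⁻³ Pa/m
Geostrophic speed: V_g = |∂P/∂n|/(fρ) = 1.40×10⁻³/(1.03×10⁻⁴ × 1.20) = 11.3 m/s
Around a low, centrifugal force acts outward with Coriolis, so pressure-gradient force balances both:
(1/ρ)|∂P/∂n| = fV + V²/R  →  V² + fR·V − fR·V_g = 0
With fR = 1.03×10⁻⁴ × 1298×10³ m = 134 m/s:
V = [−fR + √((fR)² + 4 fR V_g)]/2 = [−134 + √(134² + 4×134×11.3)]/2 = 10.5 m/s
Subgeostrophic (V < V_g = 11.3 m/s), as expected around a low.
Converting: 10.5 m/s × 1.944 = 20 knots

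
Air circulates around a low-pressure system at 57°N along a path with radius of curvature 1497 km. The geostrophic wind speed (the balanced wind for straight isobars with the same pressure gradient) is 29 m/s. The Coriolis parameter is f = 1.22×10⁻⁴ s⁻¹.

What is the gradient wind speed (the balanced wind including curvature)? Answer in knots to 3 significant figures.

49.5 knots

Around a low, centrifugal force acts outward with Coriolis, so pressure-gradient force balances both:
(1/ρ)|∂P/∂n| = fV + V²/R  →  V² + fR·V − fR·V_g = 0
With fR = 1.22×10⁻⁴ × 1497×10³ m = 183 m/s:
V = [−fR + √((fR)² + 4 fR V_g)]/2 = [−183 + √(183² + 4×183×29)]/2 = 25.5 m/s
Subgeostrophic (V < V_g = 29 m/s), as expected around a low.
Converting: 25.5 m/s × 1.944 = 49.5 knots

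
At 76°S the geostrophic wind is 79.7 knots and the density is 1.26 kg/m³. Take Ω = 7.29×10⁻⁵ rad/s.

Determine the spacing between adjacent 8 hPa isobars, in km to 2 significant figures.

Coriolis parameter at 76°S:
f = 2Ω sin φ = 2 × 7.29×10⁻⁵ × sin 76° = 1.41×10⁻⁴ s⁻¹
Wind speed in SI: 79.7 knots = 41.0 m/s
Geostrophic balance rearranged: |∂P/∂n| = f ρ V_g
|∂P/∂n| = 1.41×10⁻⁴ × 1.26 × 41.0 = 7.31×10⁻³ Pa/m
Isobar spacing: Δn = ΔP/|∂P/∂n| = 800 Pa / 7.31×10⁻³ Pa/m = 109461 m ≈ 110 km

110 km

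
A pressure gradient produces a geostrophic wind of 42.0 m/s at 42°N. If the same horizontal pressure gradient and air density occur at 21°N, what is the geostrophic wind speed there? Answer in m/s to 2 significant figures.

78 m/s

With the same pressure gradient and density, V_g ∝ 1/f ∝ 1/sin φ.
V₂ = V₁ · sin φ₁ / sin φ₂ = 42.0 × sin 42° / sin 21°
V₂ = 42.0 × 0.6691/0.3584 = 78 m/s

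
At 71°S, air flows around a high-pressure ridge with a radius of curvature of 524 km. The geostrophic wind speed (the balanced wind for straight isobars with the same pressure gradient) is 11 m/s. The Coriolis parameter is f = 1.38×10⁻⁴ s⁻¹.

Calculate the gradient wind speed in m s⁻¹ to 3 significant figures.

13.5 m s⁻¹

Around a high, pressure-gradient force acts outward with centrifugal, so Coriolis balances both:
fV = (1/ρ)|∂P/∂n| + V²/R  →  V² − fR·V + fR·V_g = 0
With fR = 1.38×10⁻⁴ × 524×10³ m = 72.3 m/s:
V = [fR − √((fR)² − 4 fR V_g)]/2 = [72.3 − √(72.3² − 4×72.3×11)]/2 = 13.5 m/s
Supergeostrophic (V > V_g = 11 m/s), as expected around a high.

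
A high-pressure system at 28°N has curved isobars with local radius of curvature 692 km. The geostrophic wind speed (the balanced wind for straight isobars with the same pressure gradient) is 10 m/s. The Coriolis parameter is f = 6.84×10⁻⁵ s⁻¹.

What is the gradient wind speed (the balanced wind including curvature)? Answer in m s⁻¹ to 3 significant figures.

14.4 m s⁻¹

Around a high, pressure-gradient force acts outward with centrifugal, so Coriolis balances both:
fV = (1/ρ)|∂P/∂n| + V²/R  →  V² − fR·V + fR·V_g = 0
With fR = 6.84×10⁻⁵ × 692×10³ m = 47.3 m/s:
V = [fR − √((fR)² − 4 fR V_g)]/2 = [47.3 − √(47.3² − 4×47.3×10)]/2 = 14.4 m/s
Supergeostrophic (V > V_g = 10 m/s), as expected around a high.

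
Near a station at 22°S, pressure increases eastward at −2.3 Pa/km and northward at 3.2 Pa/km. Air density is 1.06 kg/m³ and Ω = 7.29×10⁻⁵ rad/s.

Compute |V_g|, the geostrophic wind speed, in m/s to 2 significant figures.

Coriolis parameter at 22°S:
f = 2Ω sin φ = 2 × 7.29×10⁻⁵ × sin 22° = 5.46×10⁻⁵ s⁻¹
In the Southern Hemisphere f is negative: f = −5.46×10⁻⁵ s⁻¹.
Component geostrophic relations (x east, y north):
u_g = −(1/(fρ)) ∂P/∂y,  v_g = (1/(fρ)) ∂P/∂x
u_g = −(3.2×10⁻³)/(−5.46×10⁻⁵ × 1.06) = 55.3 m/s;  v_g = (−2.3×10⁻³)/(−5.46×10⁻⁵ × 1.06) = 39.7 m/s
|V_g| = √(u_g² + v_g²) = 68.1 m/s

68 m/s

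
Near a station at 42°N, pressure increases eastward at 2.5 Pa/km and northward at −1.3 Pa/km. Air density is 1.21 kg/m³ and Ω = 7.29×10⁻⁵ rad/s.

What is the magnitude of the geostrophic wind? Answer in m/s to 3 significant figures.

23.9 m/s

Coriolis parameter at 42°N:
f = 2Ω sin φ = 2 × 7.29×10⁻⁵ × sin 42° = 9.76×10⁻⁵ s⁻¹
Component geostrophic relations (x east, y north):
u_g = −(1/(fρ)) ∂P/∂y,  v_g = (1/(fρ)) ∂P/∂x
u_g = −(−1.3×10⁻³)/(9.76×10⁻⁵ × 1.21) = 11.0 m/s;  v_g = (2.5×10⁻³)/(9.76×10⁻⁵ × 1.21) = 21.2 m/s
|V_g| = √(u_g² + v_g²) = 23.9 m/s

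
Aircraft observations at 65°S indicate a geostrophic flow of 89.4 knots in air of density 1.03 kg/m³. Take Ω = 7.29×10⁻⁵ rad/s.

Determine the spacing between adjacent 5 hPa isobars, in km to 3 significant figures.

Coriolis parameter at 65°S:
f = 2Ω sin φ = 2 × 7.29×10⁻⁵ × sin 65° = 1.32×10⁻⁴ s⁻¹
Wind speed in SI: 89.4 knots = 46.0 m/s
Geostrophic balance rearranged: |∂P/∂n| = f ρ V_g
|∂P/∂n| = 1.32×10⁻⁴ × 1.03 × 46.0 = 6.26×10⁻³ Pa/m
Isobar spacing: Δn = ΔP/|∂P/∂n| = 500 Pa / 6.26×10⁻³ Pa/m = 79877 m ≈ 79.9 km

79.9 km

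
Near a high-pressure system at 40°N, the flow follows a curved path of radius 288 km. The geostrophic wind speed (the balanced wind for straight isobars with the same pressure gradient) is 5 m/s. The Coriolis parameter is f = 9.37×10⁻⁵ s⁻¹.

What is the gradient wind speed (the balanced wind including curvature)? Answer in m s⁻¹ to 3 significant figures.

6.63 m s⁻¹

Around a high, pressure-gradient force acts outward with centrifugal, so Coriolis balances both:
fV = (1/ρ)|∂P/∂n| + V²/R  →  V² − fR·V + fR·V_g = 0
With fR = 9.37×10⁻⁵ × 288×10³ m = 27.0 m/s:
V = [fR − √((fR)² − 4 fR V_g)]/2 = [27.0 − √(27.0² − 4×27.0×5)]/2 = 6.63 m/s
Supergeostrophic (V > V_g = 5 m/s), as expected around a high.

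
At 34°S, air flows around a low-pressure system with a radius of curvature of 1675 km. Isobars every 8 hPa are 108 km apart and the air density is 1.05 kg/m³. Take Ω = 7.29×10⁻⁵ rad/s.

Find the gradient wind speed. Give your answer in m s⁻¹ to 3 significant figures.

Coriolis parameter at 34°S:
f = 2Ω sin φ = 2 × 7.29×10⁻⁵ × sin 34° = 8.15×10⁻⁵ s⁻¹
Pressure gradient: |∂P/∂n| = 800 Pa / 108000 m = 7.41×10⁻³ Pa/m
Geostrophic speed: V_g = |∂P/∂n|/(fρ) = 7.41×10⁻³/(8.15×10⁻⁵ × 1.05) = 86.5 m/s
Around a low, centrifugal force acts outward with Coriolis, so pressure-gradient force balances both:
(1/ρ)|∂P/∂n| = fV + V²/R  →  V² + fR·V − fR·V_g = 0
With fR = 8.15×10⁻⁵ × 1675×10³ m = 137 m/s:
V = [−fR + √((fR)² + 4 fR V_g)]/2 = [−137 + √(137² + 4×137×86.5)]/2 = 60.1 m/s
Subgeostrophic (V < V_g = 86.5 m/s), as expected around a low.

60.1 m s⁻¹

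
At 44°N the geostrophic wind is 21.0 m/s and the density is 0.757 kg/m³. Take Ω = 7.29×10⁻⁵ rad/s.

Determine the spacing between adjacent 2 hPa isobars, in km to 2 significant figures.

120 km

Coriolis parameter at 44°N:
f = 2Ω sin φ = 2 × 7.29×10⁻⁵ × sin 44° = 1.01×10⁻⁴ s⁻¹
Geostrophic balance rearranged: |∂P/∂n| = f ρ V_g
|∂P/∂n| = 1.01×10⁻⁴ × 0.757 × 21.0 = 1.61×10⁻³ Pa/m
Isobar spacing: Δn = ΔP/|∂P/∂n| = 200 Pa / 1.61×10⁻³ Pa/m = 124218 m ≈ 120 km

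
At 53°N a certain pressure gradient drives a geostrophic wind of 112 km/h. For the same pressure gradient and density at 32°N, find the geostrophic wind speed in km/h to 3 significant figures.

With the same pressure gradient and density, V_g ∝ 1/f ∝ 1/sin φ.
V₂ = V₁ · sin φ₁ / sin φ₂ = 112 × sin 53° / sin 32°
V₂ = 112 × 0.7986/0.5299 = 169 km/h

169 km/h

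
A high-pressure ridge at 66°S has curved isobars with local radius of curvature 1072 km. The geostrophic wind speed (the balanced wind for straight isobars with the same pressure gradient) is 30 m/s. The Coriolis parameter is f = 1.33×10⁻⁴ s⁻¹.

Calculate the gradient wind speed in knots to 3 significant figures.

83.4 knots

Around a high, pressure-gradient force acts outward with centrifugal, so Coriolis balances both:
fV = (1/ρ)|∂P/∂n| + V²/R  →  V² − fR·V + fR·V_g = 0
With fR = 1.33×10⁻⁴ × 1072×10³ m = 143 m/s:
V = [fR − √((fR)² − 4 fR V_g)]/2 = [143 − √(143² − 4×143×30)]/2 = 42.9 m/s
Supergeostrophic (V > V_g = 30 m/s), as expected around a high.
Converting: 42.9 m/s × 1.944 = 83.4 knots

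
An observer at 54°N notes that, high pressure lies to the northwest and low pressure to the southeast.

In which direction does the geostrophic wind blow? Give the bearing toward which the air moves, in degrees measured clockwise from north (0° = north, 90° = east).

The pressure-gradient force points toward the southeast (bearing 135°).
Geostrophic balance: in the Northern Hemisphere the Coriolis force deflects motion to the right, so the geostrophic wind blows 90° to the right of the pressure-gradient force (low pressure on the left).
Rotating 135° by 90° clockwise gives 225° — the wind blows toward the southwest.

225°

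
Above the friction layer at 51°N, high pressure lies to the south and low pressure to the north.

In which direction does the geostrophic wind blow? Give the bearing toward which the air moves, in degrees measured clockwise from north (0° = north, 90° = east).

090°

The pressure-gradient force points toward the north (bearing 000°).
Geostrophic balance: in the Northern Hemisphere the Coriolis force deflects motion to the right, so the geostrophic wind blows 90° to the right of the pressure-gradient force (low pressure on the left).
Rotating 000° by 90° clockwise gives 090° — the wind blows toward the east.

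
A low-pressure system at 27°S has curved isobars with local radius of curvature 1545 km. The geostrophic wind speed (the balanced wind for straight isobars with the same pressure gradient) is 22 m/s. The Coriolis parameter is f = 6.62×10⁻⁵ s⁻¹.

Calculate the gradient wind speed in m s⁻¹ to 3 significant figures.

Around a low, centrifugal force acts outward with Coriolis, so pressure-gradient force balances both:
(1/ρ)|∂P/∂n| = fV + V²/R  →  V² + fR·V − fR·V_g = 0
With fR = 6.62×10⁻⁵ × 1545×10³ m = 102 m/s:
V = [−fR + √((fR)² + 4 fR V_g)]/2 = [−102 + √(102² + 4×102×22)]/2 = 18.6 m/s
Subgeostrophic (V < V_g = 22 m/s), as expected around a low.

18.6 m s⁻¹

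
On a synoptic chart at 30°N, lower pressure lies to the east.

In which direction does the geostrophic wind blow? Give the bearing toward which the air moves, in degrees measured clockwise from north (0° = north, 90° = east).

180°

The pressure-gradient force points toward the east (bearing 090°).
Geostrophic balance: in the Northern Hemisphere the Coriolis force deflects motion to the right, so the geostrophic wind blows 90° to the right of the pressure-gradient force (low pressure on the left).
Rotating 090° by 90° clockwise gives 180° — the wind blows toward the south.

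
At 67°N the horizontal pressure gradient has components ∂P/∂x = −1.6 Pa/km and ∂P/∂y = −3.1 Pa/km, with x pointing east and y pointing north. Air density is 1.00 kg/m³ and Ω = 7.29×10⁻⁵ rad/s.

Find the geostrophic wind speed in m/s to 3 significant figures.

26.0 m/s

Coriolis parameter at 67°N:
f = 2Ω sin φ = 2 × 7.29×10⁻⁵ × sin 67° = 1.34×10⁻⁴ s⁻¹
Component geostrophic relations (x east, y north):
u_g = −(1/(fρ)) ∂P/∂y,  v_g = (1/(fρ)) ∂P/∂x
u_g = −(−3.1×10⁻³)/(1.34×10⁻⁴ × 1.00) = 23.1 m/s;  v_g = (−1.6×10⁻³)/(1.34×10⁻⁴ × 1.00) = −11.9 m/s
|V_g| = √(u_g² + v_g²) = 26.0 m/s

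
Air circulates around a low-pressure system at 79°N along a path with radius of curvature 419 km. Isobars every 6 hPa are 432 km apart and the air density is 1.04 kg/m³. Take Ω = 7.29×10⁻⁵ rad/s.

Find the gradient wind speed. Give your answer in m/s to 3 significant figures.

8.21 m/s

Coriolis parameter at 79°N:
f = 2Ω sin φ = 2 × 7.29×10⁻⁵ × sin 79° = 1.43×10⁻⁴ s⁻¹
Pressure gradient: |∂P/∂n| = 600 Pa / 432000 m = 1.39×10⁻³ Pa/m
Geostrophic speed: V_g = |∂P/∂n|/(fρ) = 1.39×10⁻³/(1.43×10⁻⁴ × 1.04) = 9.33 m/s
Around a low, centrifugal force acts outward with Coriolis, so pressure-gradient force balances both:
(1/ρ)|∂P/∂n| = fV + V²/R  →  V² + fR·V − fR·V_g = 0
With fR = 1.43×10⁻⁴ × 419×10³ m = 60.0 m/s:
V = [−fR + √((fR)² + 4 fR V_g)]/2 = [−60.0 + √(60.0² + 4×60.0×9.33)]/2 = 8.21 m/s
Subgeostrophic (V < V_g = 9.33 m/s), as expected around a low.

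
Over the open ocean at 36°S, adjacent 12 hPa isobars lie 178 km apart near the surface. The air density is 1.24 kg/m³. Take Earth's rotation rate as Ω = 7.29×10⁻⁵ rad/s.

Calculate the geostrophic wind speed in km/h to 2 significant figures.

230 km/h

Coriolis parameter at 36°S:
f = 2Ω sin φ = 2 × 7.29×10⁻⁵ × sin 36° = 8.57×10⁻⁵ s⁻¹
Pressure gradient: |∂P/∂n| = 1200 Pa / 178000 m = 6.74×10⁻³ Pa/m
Geostrophic balance (pressure-gradient force = Coriolis force):
V_g = (1/(fρ)) |∂P/∂n| = 6.74×10⁻³ / (8.57×10⁻⁵ × 1.24) = 63.4 m/s
Converting: 63.4 m/s × 3.6 = 230 km/h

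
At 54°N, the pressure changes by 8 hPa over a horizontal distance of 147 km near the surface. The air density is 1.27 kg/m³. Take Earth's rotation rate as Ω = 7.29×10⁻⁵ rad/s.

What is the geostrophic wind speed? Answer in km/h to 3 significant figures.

Coriolis parameter at 54°N:
f = 2Ω sin φ = 2 × 7.29×10⁻⁵ × sin 54° = 1.18×10⁻⁴ s⁻¹
Pressure gradient: |∂P/∂n| = 800 Pa / 147000 m = 5.44×10⁻³ Pa/m
Geostrophic balance (pressure-gradient force = Coriolis force):
V_g = (1/(fρ)) |∂P/∂n| = 5.44×10⁻³ / (1.18×10⁻⁴ × 1.27) = 36.3 m/s
Converting: 36.3 m/s × 3.6 = 131 km/h

131 km/h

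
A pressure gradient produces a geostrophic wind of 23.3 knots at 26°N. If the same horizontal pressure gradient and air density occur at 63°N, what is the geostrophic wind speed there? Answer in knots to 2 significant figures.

11 knots

With the same pressure gradient and density, V_g ∝ 1/f ∝ 1/sin φ.
V₂ = V₁ · sin φ₁ / sin φ₂ = 23.3 × sin 26° / sin 63°
V₂ = 23.3 × 0.4384/0.8910 = 11 knots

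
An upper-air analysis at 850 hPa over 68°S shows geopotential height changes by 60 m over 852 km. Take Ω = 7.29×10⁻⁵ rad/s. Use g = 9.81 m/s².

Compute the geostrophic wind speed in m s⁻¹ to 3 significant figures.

Coriolis parameter at 68°S:
f = 2Ω sin φ = 2 × 7.29×10⁻⁵ × sin 68° = 1.35×10⁻⁴ s⁻¹
Height gradient: |∂Z/∂n| = 60 m / 852000 m = 7.04×10⁻⁵
On a pressure surface, geostrophic balance gives V_g = (g/f)|∂Z/∂n|:
V_g = 9.81 × 7.04×10⁻⁵ / 1.35×10⁻⁴ = 5.11 m/s

5.11 m s⁻¹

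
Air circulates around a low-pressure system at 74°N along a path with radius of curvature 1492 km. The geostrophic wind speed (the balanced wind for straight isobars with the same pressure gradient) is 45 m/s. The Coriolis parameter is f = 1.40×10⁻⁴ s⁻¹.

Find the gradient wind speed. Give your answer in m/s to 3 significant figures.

38.1 m/s

Around a low, centrifugal force acts outward with Coriolis, so pressure-gradient force balances both:
(1/ρ)|∂P/∂n| = fV + V²/R  →  V² + fR·V − fR·V_g = 0
With fR = 1.40×10⁻⁴ × 1492×10³ m = 209 m/s:
V = [−fR + √((fR)² + 4 fR V_g)]/2 = [−209 + √(209² + 4×209×45)]/2 = 38.1 m/s
Subgeostrophic (V < V_g = 45 m/s), as expected around a low.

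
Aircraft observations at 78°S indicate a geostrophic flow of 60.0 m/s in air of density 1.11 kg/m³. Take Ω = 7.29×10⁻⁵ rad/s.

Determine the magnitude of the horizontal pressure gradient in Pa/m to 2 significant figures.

9.5×10⁻³ Pa/m

Coriolis parameter at 78°S:
f = 2Ω sin φ = 2 × 7.29×10⁻⁵ × sin 78° = 1.43×10⁻⁴ s⁻¹
Geostrophic balance rearranged: |∂P/∂n| = f ρ V_g
|∂P/∂n| = 1.43×10⁻⁴ × 1.11 × 60.0 = 9.50×10⁻³ Pa/m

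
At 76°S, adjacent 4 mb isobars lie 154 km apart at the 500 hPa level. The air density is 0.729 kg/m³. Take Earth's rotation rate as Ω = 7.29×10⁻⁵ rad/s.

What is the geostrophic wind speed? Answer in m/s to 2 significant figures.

Coriolis parameter at 76°S:
f = 2Ω sin φ = 2 × 7.29×10⁻⁵ × sin 76° = 1.41×10⁻⁴ s⁻¹
Pressure gradient: |∂P/∂n| = 400 Pa / 154000 m = 2.60×10⁻³ Pa/m
Geostrophic balance (pressure-gradient force = Coriolis force):
V_g = (1/(fρ)) |∂P/∂n| = 2.60×10⁻³ / (1.41×10⁻⁴ × 0.729) = 25.2 m/s

25 m/s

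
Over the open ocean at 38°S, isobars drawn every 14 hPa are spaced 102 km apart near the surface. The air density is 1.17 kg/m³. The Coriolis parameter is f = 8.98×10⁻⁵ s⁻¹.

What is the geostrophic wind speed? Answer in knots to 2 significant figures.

Pressure gradient: |∂P/∂n| = 1400 Pa / 102000 m = 1.37×10⁻² Pa/m
Geostrophic balance (pressure-gradient force = Coriolis force):
V_g = (1/(fρ)) |∂P/∂n| = 1.37×10⁻² / (8.98×10⁻⁵ × 1.17) = 131 m/s
Converting: 131 m/s × 1.944 = 250 knots

250 knots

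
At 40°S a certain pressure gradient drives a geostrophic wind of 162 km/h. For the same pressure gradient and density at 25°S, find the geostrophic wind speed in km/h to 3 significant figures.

246 km/h

With the same pressure gradient and density, V_g ∝ 1/f ∝ 1/sin φ.
V₂ = V₁ · sin φ₁ / sin φ₂ = 162 × sin 40° / sin 25°
V₂ = 162 × 0.6428/0.4226 = 246 km/h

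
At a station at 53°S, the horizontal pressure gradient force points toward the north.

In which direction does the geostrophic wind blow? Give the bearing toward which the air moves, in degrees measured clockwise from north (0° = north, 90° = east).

The pressure-gradient force points toward the north (bearing 000°).
Geostrophic balance: in the Southern Hemisphere the Coriolis force deflects motion to the left, so the geostrophic wind blows 90° to the left of the pressure-gradient force (low pressure on the right).
Rotating 000° by 90° counterclockwise gives 270° — the wind blows toward the west.

270°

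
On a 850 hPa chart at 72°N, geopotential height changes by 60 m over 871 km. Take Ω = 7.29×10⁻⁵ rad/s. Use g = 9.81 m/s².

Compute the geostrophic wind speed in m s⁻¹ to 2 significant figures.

Coriolis parameter at 72°N:
f = 2Ω sin φ = 2 × 7.29×10⁻⁵ × sin 72° = 1.39×10⁻⁴ s⁻¹
Height gradient: |∂Z/∂n| = 60 m / 871000 m = 6.89×10⁻⁵
On a pressure surface, geostrophic balance gives V_g = (g/f)|∂Z/∂n|:
V_g = 9.81 × 6.89×10⁻⁵ / 1.39×10⁻⁴ = 4.87 m/s

4.9 m s⁻¹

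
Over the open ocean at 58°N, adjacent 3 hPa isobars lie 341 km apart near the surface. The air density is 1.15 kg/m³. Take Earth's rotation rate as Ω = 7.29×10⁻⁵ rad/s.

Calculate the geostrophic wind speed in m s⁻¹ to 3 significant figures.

6.19 m s⁻¹

Coriolis parameter at 58°N:
f = 2Ω sin φ = 2 × 7.29×10⁻⁵ × sin 58° = 1.24×10⁻⁴ s⁻¹
Pressure gradient: |∂P/∂n| = 300 Pa / 341000 m = 8.80×10⁻⁴ Pa/m
Geostrophic balance (pressure-gradient force = Coriolis force):
V_g = (1/(fρ)) |∂P/∂n| = 8.80×10⁻⁴ / (1.24×10⁻⁴ × 1.15) = 6.19 m/s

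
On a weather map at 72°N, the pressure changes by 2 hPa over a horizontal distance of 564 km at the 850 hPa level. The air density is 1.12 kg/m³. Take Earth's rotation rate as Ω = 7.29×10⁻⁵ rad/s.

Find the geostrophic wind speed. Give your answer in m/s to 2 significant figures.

2.3 m/s

Coriolis parameter at 72°N:
f = 2Ω sin φ = 2 × 7.29×10⁻⁵ × sin 72° = 1.39×10⁻⁴ s⁻¹
Pressure gradient: |∂P/∂n| = 200 Pa / 564000 m = 3.55×10⁻⁴ Pa/m
Geostrophic balance (pressure-gradient force = Coriolis force):
V_g = (1/(fρ)) |∂P/∂n| = 3.55×10⁻⁴ / (1.39×10⁻⁴ × 1.12) = 2.28 m/s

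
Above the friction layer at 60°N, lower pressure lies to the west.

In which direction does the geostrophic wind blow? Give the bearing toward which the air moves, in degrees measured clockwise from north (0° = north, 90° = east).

The pressure-gradient force points toward the west (bearing 270°).
Geostrophic balance: in the Northern Hemisphere the Coriolis force deflects motion to the right, so the geostrophic wind blows 90° to the right of the pressure-gradient force (low pressure on the left).
Rotating 270° by 90° clockwise gives 000° — the wind blows toward the north.

000°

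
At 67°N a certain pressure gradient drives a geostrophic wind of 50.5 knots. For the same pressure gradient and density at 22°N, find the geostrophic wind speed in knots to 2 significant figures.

120 knots

With the same pressure gradient and density, V_g ∝ 1/f ∝ 1/sin φ.
V₂ = V₁ · sin φ₁ / sin φ₂ = 50.5 × sin 67° / sin 22°
V₂ = 50.5 × 0.9205/0.3746 = 120 knots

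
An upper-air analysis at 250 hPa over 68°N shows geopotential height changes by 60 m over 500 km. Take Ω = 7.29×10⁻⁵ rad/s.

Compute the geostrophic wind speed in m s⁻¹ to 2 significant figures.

8.7 m s⁻¹

Coriolis parameter at 68°N:
f = 2Ω sin φ = 2 × 7.29×10⁻⁵ × sin 68° = 1.35×10⁻⁴ s⁻¹
Height gradient: |∂Z/∂n| = 60 m / 500000 m = 1.20×10⁻⁴
On a pressure surface, geostrophic balance gives V_g = (g/f)|∂Z/∂n|:
V_g = 9.81 × 1.20×10⁻⁴ / 1.35×10⁻⁴ = 8.71 m/s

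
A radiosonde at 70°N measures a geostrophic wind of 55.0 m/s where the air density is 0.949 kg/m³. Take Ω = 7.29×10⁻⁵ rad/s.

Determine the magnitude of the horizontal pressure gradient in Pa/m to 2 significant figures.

Coriolis parameter at 70°N:
f = 2Ω sin φ = 2 × 7.29×10⁻⁵ × sin 70° = 1.37×10⁻⁴ s⁻¹
Geostrophic balance rearranged: |∂P/∂n| = f ρ V_g
|∂P/∂n| = 1.37×10⁻⁴ × 0.949 × 55.0 = 7.15×10⁻³ Pa/m

7.2×10⁻³ Pa/m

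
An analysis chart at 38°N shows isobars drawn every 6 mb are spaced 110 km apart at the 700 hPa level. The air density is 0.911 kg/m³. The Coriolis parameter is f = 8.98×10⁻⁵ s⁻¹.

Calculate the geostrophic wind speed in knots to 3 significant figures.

130 knots

Pressure gradient: |∂P/∂n| = 600 Pa / 110000 m = 5.45×10⁻³ Pa/m
Geostrophic balance (pressure-gradient force = Coriolis force):
V_g = (1/(fρ)) |∂P/∂n| = 5.45×10⁻³ / (8.98×10⁻⁵ × 0.911) = 66.7 m/s
Converting: 66.7 m/s × 1.944 = 130 knots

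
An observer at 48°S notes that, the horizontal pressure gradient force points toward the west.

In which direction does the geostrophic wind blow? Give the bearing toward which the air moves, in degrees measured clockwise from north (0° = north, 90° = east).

The pressure-gradient force points toward the west (bearing 270°).
Geostrophic balance: in the Southern Hemisphere the Coriolis force deflects motion to the left, so the geostrophic wind blows 90° to the left of the pressure-gradient force (low pressure on the right).
Rotating 270° by 90° counterclockwise gives 180° — the wind blows toward the south.

180°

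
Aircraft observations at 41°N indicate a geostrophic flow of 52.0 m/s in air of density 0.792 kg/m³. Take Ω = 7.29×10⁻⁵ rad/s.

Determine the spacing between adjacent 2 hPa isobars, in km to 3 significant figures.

Coriolis parameter at 41°N:
f = 2Ω sin φ = 2 × 7.29×10⁻⁵ × sin 41° = 9.57×10⁻⁵ s⁻¹
Geostrophic balance rearranged: |∂P/∂n| = f ρ V_g
|∂P/∂n| = 9.57×10⁻⁵ × 0.792 × 52.0 = 3.94×10⁻³ Pa/m
Isobar spacing: Δn = ΔP/|∂P/∂n| = 200 Pa / 3.94×10⁻³ Pa/m = 50769 m ≈ 50.8 km

50.8 km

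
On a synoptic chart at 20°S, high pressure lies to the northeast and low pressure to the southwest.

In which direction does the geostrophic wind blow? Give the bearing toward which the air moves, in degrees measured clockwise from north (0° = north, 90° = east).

The pressure-gradient force points toward the southwest (bearing 225°).
Geostrophic balance: in the Southern Hemisphere the Coriolis force deflects motion to the left, so the geostrophic wind blows 90° to the left of the pressure-gradient force (low pressure on the right).
Rotating 225° by 90° counterclockwise gives 135° — the wind blows toward the southeast.

135°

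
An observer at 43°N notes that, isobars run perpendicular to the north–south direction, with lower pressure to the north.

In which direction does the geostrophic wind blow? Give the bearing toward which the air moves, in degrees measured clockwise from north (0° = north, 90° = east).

090°

The pressure-gradient force points toward the north (bearing 000°).
Geostrophic balance: in the Northern Hemisphere the Coriolis force deflects motion to the right, so the geostrophic wind blows 90° to the right of the pressure-gradient force (low pressure on the left).
Rotating 000° by 90° clockwise gives 090° — the wind blows toward the east.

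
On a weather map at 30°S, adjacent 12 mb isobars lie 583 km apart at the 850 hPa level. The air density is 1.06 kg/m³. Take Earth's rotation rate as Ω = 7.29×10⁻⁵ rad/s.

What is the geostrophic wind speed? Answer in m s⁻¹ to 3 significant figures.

26.6 m s⁻¹

Coriolis parameter at 30°S:
f = 2Ω sin φ = 2 × 7.29×10⁻⁵ × sin 30° = 7.29×10⁻⁵ s⁻¹
Pressure gradient: |∂P/∂n| = 1200 Pa / 583000 m = 2.06×10⁻³ Pa/m
Geostrophic balance (pressure-gradient force = Coriolis force):
V_g = (1/(fρ)) |∂P/∂n| = 2.06×10⁻³ / (7.29×10⁻⁵ × 1.06) = 26.6 m/s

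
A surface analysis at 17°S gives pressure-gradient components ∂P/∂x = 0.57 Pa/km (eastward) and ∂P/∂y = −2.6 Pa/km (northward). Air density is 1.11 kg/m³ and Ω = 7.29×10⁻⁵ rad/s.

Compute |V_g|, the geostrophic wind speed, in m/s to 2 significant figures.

56 m/s

Coriolis parameter at 17°S:
f = 2Ω sin φ = 2 × 7.29×10⁻⁵ × sin 17° = 4.26×10⁻⁵ s⁻¹
In the Southern Hemisphere f is negative: f = −4.26×10⁻⁵ s⁻¹.
Component geostrophic relations (x east, y north):
u_g = −(1/(fρ)) ∂P/∂y,  v_g = (1/(fρ)) ∂P/∂x
u_g = −(−2.6×10⁻³)/(−4.26×10⁻⁵ × 1.11) = −54.9 m/s;  v_g = (0.57×10⁻³)/(−4.26×10⁻⁵ × 1.11) = −12.0 m/s
|V_g| = √(u_g² + v_g²) = 56.3 m/s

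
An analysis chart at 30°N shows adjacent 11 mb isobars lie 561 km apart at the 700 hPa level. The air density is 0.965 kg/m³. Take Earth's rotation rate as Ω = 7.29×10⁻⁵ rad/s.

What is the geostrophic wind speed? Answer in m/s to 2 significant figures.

Coriolis parameter at 30°N:
f = 2Ω sin φ = 2 × 7.29×10⁻⁵ × sin 30° = 7.29×10⁻⁵ s⁻¹
Pressure gradient: |∂P/∂n| = 1100 Pa / 561000 m = 1.96×10⁻³ Pa/m
Geostrophic balance (pressure-gradient force = Coriolis force):
V_g = (1/(fρ)) |∂P/∂n| = 1.96×10⁻³ / (7.29×10⁻⁵ × 0.965) = 27.9 m/s

28 m/s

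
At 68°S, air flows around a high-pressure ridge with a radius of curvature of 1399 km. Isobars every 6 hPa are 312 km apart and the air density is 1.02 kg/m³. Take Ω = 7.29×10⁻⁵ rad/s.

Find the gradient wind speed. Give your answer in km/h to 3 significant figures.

Coriolis parameter at 68°S:
f = 2Ω sin φ = 2 × 7.29×10⁻⁵ × sin 68° = 1.35×10⁻⁴ s⁻¹
Pressure gradient: |∂P/∂n| = 600 Pa / 312000 m = 1.92×10⁻³ Pa/m
Geostrophic speed: V_g = |∂P/∂n|/(fρ) = 1.92×10⁻³/(1.35×10⁻⁴ × 1.02) = 13.9 m/s
Around a high, pressure-gradient force acts outward with centrifugal, so Coriolis balances both:
fV = (1/ρ)|∂P/∂n| + V²/R  →  V² − fR·V + fR·V_g = 0
With fR = 1.35×10⁻⁴ × 1399×10³ m = 189 m/s:
V = [fR − √((fR)² − 4 fR V_g)]/2 = [189 − √(189² − 4×189×13.9)]/2 = 15.2 m/s
Supergeostrophic (V > V_g = 13.9 m/s), as expected around a high.
Converting: 15.2 m/s × 3.6 = 54.6 km/h

54.6 km/h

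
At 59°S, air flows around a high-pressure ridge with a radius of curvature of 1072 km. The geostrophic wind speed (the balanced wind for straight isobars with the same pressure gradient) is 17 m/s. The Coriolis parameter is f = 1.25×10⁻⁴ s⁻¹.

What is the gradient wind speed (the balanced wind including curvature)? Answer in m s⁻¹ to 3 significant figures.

Around a high, pressure-gradient force acts outward with centrifugal, so Coriolis balances both:
fV = (1/ρ)|∂P/∂n| + V²/R  →  V² − fR·V + fR·V_g = 0
With fR = 1.25×10⁻⁴ × 1072×10³ m = 134 m/s:
V = [fR − √((fR)² − 4 fR V_g)]/2 = [134 − √(134² − 4×134×17)]/2 = 20 m/s
Supergeostrophic (V > V_g = 17 m/s), as expected around a high.

20.0 m s⁻¹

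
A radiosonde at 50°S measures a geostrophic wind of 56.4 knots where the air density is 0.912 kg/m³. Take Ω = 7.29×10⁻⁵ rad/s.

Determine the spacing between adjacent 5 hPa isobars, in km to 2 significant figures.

170 km

Coriolis parameter at 50°S:
f = 2Ω sin φ = 2 × 7.29×10⁻⁵ × sin 50° = 1.12×10⁻⁴ s⁻¹
Wind speed in SI: 56.4 knots = 29.0 m/s
Geostrophic balance rearranged: |∂P/∂n| = f ρ V_g
|∂P/∂n| = 1.12×10⁻⁴ × 0.912 × 29.0 = 2.96×10⁻³ Pa/m
Isobar spacing: Δn = ΔP/|∂P/∂n| = 500 Pa / 2.96×10⁻³ Pa/m = 169179 m ≈ 170 km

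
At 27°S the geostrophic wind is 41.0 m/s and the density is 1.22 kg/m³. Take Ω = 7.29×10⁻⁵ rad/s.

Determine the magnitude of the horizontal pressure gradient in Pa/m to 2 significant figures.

3.3×10⁻³ Pa/m

Coriolis parameter at 27°S:
f = 2Ω sin φ = 2 × 7.29×10⁻⁵ × sin 27° = 6.62×10⁻⁵ s⁻¹
Geostrophic balance rearranged: |∂P/∂n| = f ρ V_g
|∂P/∂n| = 6.62×10⁻⁵ × 1.22 × 41.0 = 3.31×10⁻³ Pa/m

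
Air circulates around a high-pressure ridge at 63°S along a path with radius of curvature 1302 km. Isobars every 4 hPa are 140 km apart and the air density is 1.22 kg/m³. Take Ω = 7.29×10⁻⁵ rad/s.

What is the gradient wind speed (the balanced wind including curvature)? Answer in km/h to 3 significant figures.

Coriolis parameter at 63°S:
f = 2Ω sin φ = 2 × 7.29×10⁻⁵ × sin 63° = 1.30×10⁻⁴ s⁻¹
Pressure gradient: |∂P/∂n| = 400 Pa / 140000 m = 2.86×10⁻³ Pa/m
Geostrophic speed: V_g = |∂P/∂n|/(fρ) = 2.86×10⁻³/(1.30×10⁻⁴ × 1.22) = 18.0 m/s
Around a high, pressure-gradient force acts outward with centrifugal, so Coriolis balances both:
fV = (1/ρ)|∂P/∂n| + V²/R  →  V² − fR·V + fR·V_g = 0
With fR = 1.30×10⁻⁴ × 1302×10³ m = 169 m/s:
V = [fR − √((fR)² − 4 fR V_g)]/2 = [169 − √(169² − 4×169×18)]/2 = 20.5 m/s
Supergeostrophic (V > V_g = 18 m/s), as expected around a high.
Converting: 20.5 m/s × 3.6 = 73.9 km/h

73.9 km/h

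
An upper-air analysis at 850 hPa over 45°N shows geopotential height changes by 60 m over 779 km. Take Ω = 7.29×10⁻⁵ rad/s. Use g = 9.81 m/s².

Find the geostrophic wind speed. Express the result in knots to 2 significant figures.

14 knots

Coriolis parameter at 45°N:
f = 2Ω sin φ = 2 × 7.29×10⁻⁵ × sin 45° = 1.03×10⁻⁴ s⁻¹
Height gradient: |∂Z/∂n| = 60 m / 779000 m = 7.70×10⁻⁵
On a pressure surface, geostrophic balance gives V_g = (g/f)|∂Z/∂n|:
V_g = 9.81 × 7.70×10⁻⁵ / 1.03×10⁻⁴ = 7.33 m/s
Converting: 7.33 m/s × 1.944 = 14 knots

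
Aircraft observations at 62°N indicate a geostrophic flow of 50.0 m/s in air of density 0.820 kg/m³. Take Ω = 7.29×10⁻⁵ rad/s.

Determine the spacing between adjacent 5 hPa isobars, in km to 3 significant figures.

Coriolis parameter at 62°N:
f = 2Ω sin φ = 2 × 7.29×10⁻⁵ × sin 62° = 1.29×10⁻⁴ s⁻¹
Geostrophic balance rearranged: |∂P/∂n| = f ρ V_g
|∂P/∂n| = 1.29×10⁻⁴ × 0.820 × 50.0 = 5.28×10⁻³ Pa/m
Isobar spacing: Δn = ΔP/|∂P/∂n| = 500 Pa / 5.28×10⁻³ Pa/m = 94731 m ≈ 94.7 km

94.7 km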